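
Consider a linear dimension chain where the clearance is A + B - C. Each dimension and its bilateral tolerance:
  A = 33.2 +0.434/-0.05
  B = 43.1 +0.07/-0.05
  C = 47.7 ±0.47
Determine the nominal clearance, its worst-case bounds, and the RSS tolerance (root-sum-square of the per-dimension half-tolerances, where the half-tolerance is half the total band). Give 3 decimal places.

Stack each dimension's contribution:
  +A: nom +33.200 → Σnom=33.200; wc +0.434/-0.050 → slack +0.434/-0.050; half-tol=0.242, Σhalf²=0.058564
  +B: nom +43.100 → Σnom=76.300; wc +0.070/-0.050 → slack +0.504/-0.100; half-tol=0.060, Σhalf²=0.062164
  -C: nom -47.700 → Σnom=28.600; wc +0.470/-0.470 → slack +0.974/-0.570; half-tol=0.470, Σhalf²=0.283064
Nominal = 28.600. Worst-case = [28.600 - 0.570, 28.600 + 0.974] = [28.030, 29.574]. RSS = √0.283064 = 0.532.

nominal=28.600 wc=[28.030,29.574] rss=0.532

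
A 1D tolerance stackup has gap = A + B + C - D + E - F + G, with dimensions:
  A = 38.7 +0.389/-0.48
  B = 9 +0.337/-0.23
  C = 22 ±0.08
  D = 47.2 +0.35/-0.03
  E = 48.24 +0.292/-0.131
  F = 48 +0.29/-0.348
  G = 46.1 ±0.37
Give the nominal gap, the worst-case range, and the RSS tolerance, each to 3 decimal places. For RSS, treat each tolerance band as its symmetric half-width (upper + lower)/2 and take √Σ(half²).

nominal=68.840 wc=[66.909,70.686] rss=0.771

Stack each dimension's contribution:
  +A: nom +38.700 → Σnom=38.700; wc +0.389/-0.480 → slack +0.389/-0.480; half-tol=0.434, Σhalf²=0.188790
  +B: nom +9.000 → Σnom=47.700; wc +0.337/-0.230 → slack +0.726/-0.710; half-tol=0.284, Σhalf²=0.269163
  +C: nom +22.000 → Σnom=69.700; wc +0.080/-0.080 → slack +0.806/-0.790; half-tol=0.080, Σhalf²=0.275563
  -D: nom -47.200 → Σnom=22.500; wc +0.030/-0.350 → slack +0.836/-1.140; half-tol=0.190, Σhalf²=0.311663
  +E: nom +48.240 → Σnom=70.740; wc +0.292/-0.131 → slack +1.128/-1.271; half-tol=0.211, Σhalf²=0.356395
  -F: nom -48.000 → Σnom=22.740; wc +0.348/-0.290 → slack +1.476/-1.561; half-tol=0.319, Σhalf²=0.458156
  +G: nom +46.100 → Σnom=68.840; wc +0.370/-0.370 → slack +1.846/-1.931; half-tol=0.370, Σhalf²=0.595056
Nominal = 68.840. Worst-case = [68.840 - 1.931, 68.840 + 1.846] = [66.909, 70.686]. RSS = √0.595056 = 0.771.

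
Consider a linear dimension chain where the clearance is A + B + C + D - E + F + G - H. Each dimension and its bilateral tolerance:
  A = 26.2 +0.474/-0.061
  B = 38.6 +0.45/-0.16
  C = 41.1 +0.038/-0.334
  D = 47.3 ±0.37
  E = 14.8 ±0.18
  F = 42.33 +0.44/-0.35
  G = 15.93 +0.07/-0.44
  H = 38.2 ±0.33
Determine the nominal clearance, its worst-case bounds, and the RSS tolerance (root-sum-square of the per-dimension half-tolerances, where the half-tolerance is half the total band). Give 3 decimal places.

nominal=158.460 wc=[156.235,160.812] rss=0.836

Stack each dimension's contribution:
  +A: nom +26.200 → Σnom=26.200; wc +0.474/-0.061 → slack +0.474/-0.061; half-tol=0.267, Σhalf²=0.071556
  +B: nom +38.600 → Σnom=64.800; wc +0.450/-0.160 → slack +0.924/-0.221; half-tol=0.305, Σhalf²=0.164581
  +C: nom +41.100 → Σnom=105.900; wc +0.038/-0.334 → slack +0.962/-0.555; half-tol=0.186, Σhalf²=0.199177
  +D: nom +47.300 → Σnom=153.200; wc +0.370/-0.370 → slack +1.332/-0.925; half-tol=0.370, Σhalf²=0.336077
  -E: nom -14.800 → Σnom=138.400; wc +0.180/-0.180 → slack +1.512/-1.105; half-tol=0.180, Σhalf²=0.368477
  +F: nom +42.330 → Σnom=180.730; wc +0.440/-0.350 → slack +1.952/-1.455; half-tol=0.395, Σhalf²=0.524502
  +G: nom +15.930 → Σnom=196.660; wc +0.070/-0.440 → slack +2.022/-1.895; half-tol=0.255, Σhalf²=0.589527
  -H: nom -38.200 → Σnom=158.460; wc +0.330/-0.330 → slack +2.352/-2.225; half-tol=0.330, Σhalf²=0.698427
Nominal = 158.460. Worst-case = [158.460 - 2.225, 158.460 + 2.352] = [156.235, 160.812]. RSS = √0.698427 = 0.836.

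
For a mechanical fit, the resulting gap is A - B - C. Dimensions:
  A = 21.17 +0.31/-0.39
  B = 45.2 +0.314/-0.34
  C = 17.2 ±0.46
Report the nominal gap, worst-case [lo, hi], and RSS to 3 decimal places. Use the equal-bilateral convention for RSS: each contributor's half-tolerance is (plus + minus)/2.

Stack each dimension's contribution:
  +A: nom +21.170 → Σnom=21.170; wc +0.310/-0.390 → slack +0.310/-0.390; half-tol=0.350, Σhalf²=0.122500
  -B: nom -45.200 → Σnom=-24.030; wc +0.340/-0.314 → slack +0.650/-0.704; half-tol=0.327, Σhalf²=0.229429
  -C: nom -17.200 → Σnom=-41.230; wc +0.460/-0.460 → slack +1.110/-1.164; half-tol=0.460, Σhalf²=0.441029
Nominal = -41.230. Worst-case = [-41.230 - 1.164, -41.230 + 1.110] = [-42.394, -40.120]. RSS = √0.441029 = 0.664.

nominal=-41.230 wc=[-42.394,-40.120] rss=0.664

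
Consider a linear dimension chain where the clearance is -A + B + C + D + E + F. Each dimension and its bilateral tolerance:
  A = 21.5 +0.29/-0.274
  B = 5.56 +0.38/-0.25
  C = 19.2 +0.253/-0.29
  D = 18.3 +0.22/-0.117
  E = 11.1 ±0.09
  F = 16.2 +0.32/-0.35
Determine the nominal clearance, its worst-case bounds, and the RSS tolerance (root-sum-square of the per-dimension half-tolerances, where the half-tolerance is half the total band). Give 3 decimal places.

nominal=48.860 wc=[47.473,50.397] rss=0.633

Stack each dimension's contribution:
  -A: nom -21.500 → Σnom=-21.500; wc +0.274/-0.290 → slack +0.274/-0.290; half-tol=0.282, Σhalf²=0.079524
  +B: nom +5.560 → Σnom=-15.940; wc +0.380/-0.250 → slack +0.654/-0.540; half-tol=0.315, Σhalf²=0.178749
  +C: nom +19.200 → Σnom=3.260; wc +0.253/-0.290 → slack +0.907/-0.830; half-tol=0.271, Σhalf²=0.252461
  +D: nom +18.300 → Σnom=21.560; wc +0.220/-0.117 → slack +1.127/-0.947; half-tol=0.169, Σhalf²=0.280853
  +E: nom +11.100 → Σnom=32.660; wc +0.090/-0.090 → slack +1.217/-1.037; half-tol=0.090, Σhalf²=0.288953
  +F: nom +16.200 → Σnom=48.860; wc +0.320/-0.350 → slack +1.537/-1.387; half-tol=0.335, Σhalf²=0.401178
Nominal = 48.860. Worst-case = [48.860 - 1.387, 48.860 + 1.537] = [47.473, 50.397]. RSS = √0.401178 = 0.633.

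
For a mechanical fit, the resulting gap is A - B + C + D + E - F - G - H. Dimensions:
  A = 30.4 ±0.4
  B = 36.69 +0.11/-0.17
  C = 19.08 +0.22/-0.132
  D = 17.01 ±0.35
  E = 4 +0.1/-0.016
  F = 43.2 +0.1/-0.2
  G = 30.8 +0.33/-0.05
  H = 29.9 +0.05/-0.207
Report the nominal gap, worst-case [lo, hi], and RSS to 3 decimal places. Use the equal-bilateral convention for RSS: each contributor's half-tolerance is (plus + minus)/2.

nominal=-70.100 wc=[-71.588,-68.403] rss=0.642

Stack each dimension's contribution:
  +A: nom +30.400 → Σnom=30.400; wc +0.400/-0.400 → slack +0.400/-0.400; half-tol=0.400, Σhalf²=0.160000
  -B: nom -36.690 → Σnom=-6.290; wc +0.170/-0.110 → slack +0.570/-0.510; half-tol=0.140, Σhalf²=0.179600
  +C: nom +19.080 → Σnom=12.790; wc +0.220/-0.132 → slack +0.790/-0.642; half-tol=0.176, Σhalf²=0.210576
  +D: nom +17.010 → Σnom=29.800; wc +0.350/-0.350 → slack +1.140/-0.992; half-tol=0.350, Σhalf²=0.333076
  +E: nom +4.000 → Σnom=33.800; wc +0.100/-0.016 → slack +1.240/-1.008; half-tol=0.058, Σhalf²=0.336440
  -F: nom -43.200 → Σnom=-9.400; wc +0.200/-0.100 → slack +1.440/-1.108; half-tol=0.150, Σhalf²=0.358940
  -G: nom -30.800 → Σnom=-40.200; wc +0.050/-0.330 → slack +1.490/-1.438; half-tol=0.190, Σhalf²=0.395040
  -H: nom -29.900 → Σnom=-70.100; wc +0.207/-0.050 → slack +1.697/-1.488; half-tol=0.129, Σhalf²=0.411552
Nominal = -70.100. Worst-case = [-70.100 - 1.488, -70.100 + 1.697] = [-71.588, -68.403]. RSS = √0.411552 = 0.642.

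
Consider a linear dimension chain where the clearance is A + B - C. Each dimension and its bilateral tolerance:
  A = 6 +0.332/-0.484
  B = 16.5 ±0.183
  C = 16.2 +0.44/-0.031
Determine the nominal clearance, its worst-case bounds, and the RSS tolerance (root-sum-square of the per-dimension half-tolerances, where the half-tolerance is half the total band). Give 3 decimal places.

Stack each dimension's contribution:
  +A: nom +6.000 → Σnom=6.000; wc +0.332/-0.484 → slack +0.332/-0.484; half-tol=0.408, Σhalf²=0.166464
  +B: nom +16.500 → Σnom=22.500; wc +0.183/-0.183 → slack +0.515/-0.667; half-tol=0.183, Σhalf²=0.199953
  -C: nom -16.200 → Σnom=6.300; wc +0.031/-0.440 → slack +0.546/-1.107; half-tol=0.235, Σhalf²=0.255413
Nominal = 6.300. Worst-case = [6.300 - 1.107, 6.300 + 0.546] = [5.193, 6.846]. RSS = √0.255413 = 0.505.

nominal=6.300 wc=[5.193,6.846] rss=0.505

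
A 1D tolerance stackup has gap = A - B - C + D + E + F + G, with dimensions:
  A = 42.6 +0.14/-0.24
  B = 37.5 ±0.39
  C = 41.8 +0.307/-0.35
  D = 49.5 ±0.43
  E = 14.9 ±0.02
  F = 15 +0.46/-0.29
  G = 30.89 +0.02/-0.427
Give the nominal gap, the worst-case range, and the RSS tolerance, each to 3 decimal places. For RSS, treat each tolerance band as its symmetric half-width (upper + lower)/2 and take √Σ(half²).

nominal=73.590 wc=[71.486,75.400] rss=0.820

Stack each dimension's contribution:
  +A: nom +42.600 → Σnom=42.600; wc +0.140/-0.240 → slack +0.140/-0.240; half-tol=0.190, Σhalf²=0.036100
  -B: nom -37.500 → Σnom=5.100; wc +0.390/-0.390 → slack +0.530/-0.630; half-tol=0.390, Σhalf²=0.188200
  -C: nom -41.800 → Σnom=-36.700; wc +0.350/-0.307 → slack +0.880/-0.937; half-tol=0.329, Σhalf²=0.296112
  +D: nom +49.500 → Σnom=12.800; wc +0.430/-0.430 → slack +1.310/-1.367; half-tol=0.430, Σhalf²=0.481012
  +E: nom +14.900 → Σnom=27.700; wc +0.020/-0.020 → slack +1.330/-1.387; half-tol=0.020, Σhalf²=0.481412
  +F: nom +15.000 → Σnom=42.700; wc +0.460/-0.290 → slack +1.790/-1.677; half-tol=0.375, Σhalf²=0.622037
  +G: nom +30.890 → Σnom=73.590; wc +0.020/-0.427 → slack +1.810/-2.104; half-tol=0.224, Σhalf²=0.671990
Nominal = 73.590. Worst-case = [73.590 - 2.104, 73.590 + 1.810] = [71.486, 75.400]. RSS = √0.671990 = 0.820.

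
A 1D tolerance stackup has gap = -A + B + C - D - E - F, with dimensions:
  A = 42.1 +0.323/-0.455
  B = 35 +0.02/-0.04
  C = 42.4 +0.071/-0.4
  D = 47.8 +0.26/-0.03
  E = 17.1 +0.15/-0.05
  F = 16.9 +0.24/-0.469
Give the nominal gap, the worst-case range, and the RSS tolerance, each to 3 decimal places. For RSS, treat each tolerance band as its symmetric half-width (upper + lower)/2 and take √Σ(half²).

Stack each dimension's contribution:
  -A: nom -42.100 → Σnom=-42.100; wc +0.455/-0.323 → slack +0.455/-0.323; half-tol=0.389, Σhalf²=0.151321
  +B: nom +35.000 → Σnom=-7.100; wc +0.020/-0.040 → slack +0.475/-0.363; half-tol=0.030, Σhalf²=0.152221
  +C: nom +42.400 → Σnom=35.300; wc +0.071/-0.400 → slack +0.546/-0.763; half-tol=0.236, Σhalf²=0.207681
  -D: nom -47.800 → Σnom=-12.500; wc +0.030/-0.260 → slack +0.576/-1.023; half-tol=0.145, Σhalf²=0.228706
  -E: nom -17.100 → Σnom=-29.600; wc +0.050/-0.150 → slack +0.626/-1.173; half-tol=0.100, Σhalf²=0.238706
  -F: nom -16.900 → Σnom=-46.500; wc +0.469/-0.240 → slack +1.095/-1.413; half-tol=0.354, Σhalf²=0.364377
Nominal = -46.500. Worst-case = [-46.500 - 1.413, -46.500 + 1.095] = [-47.913, -45.405]. RSS = √0.364377 = 0.604.

nominal=-46.500 wc=[-47.913,-45.405] rss=0.604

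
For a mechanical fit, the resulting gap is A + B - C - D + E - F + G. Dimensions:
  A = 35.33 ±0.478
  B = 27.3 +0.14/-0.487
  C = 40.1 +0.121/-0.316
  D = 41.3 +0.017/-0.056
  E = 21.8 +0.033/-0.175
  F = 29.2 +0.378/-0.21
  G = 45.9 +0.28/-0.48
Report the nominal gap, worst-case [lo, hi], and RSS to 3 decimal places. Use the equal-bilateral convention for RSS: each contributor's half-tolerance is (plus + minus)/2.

Stack each dimension's contribution:
  +A: nom +35.330 → Σnom=35.330; wc +0.478/-0.478 → slack +0.478/-0.478; half-tol=0.478, Σhalf²=0.228484
  +B: nom +27.300 → Σnom=62.630; wc +0.140/-0.487 → slack +0.618/-0.965; half-tol=0.314, Σhalf²=0.326766
  -C: nom -40.100 → Σnom=22.530; wc +0.316/-0.121 → slack +0.934/-1.086; half-tol=0.218, Σhalf²=0.374508
  -D: nom -41.300 → Σnom=-18.770; wc +0.056/-0.017 → slack +0.990/-1.103; half-tol=0.037, Σhalf²=0.375841
  +E: nom +21.800 → Σnom=3.030; wc +0.033/-0.175 → slack +1.023/-1.278; half-tol=0.104, Σhalf²=0.386657
  -F: nom -29.200 → Σnom=-26.170; wc +0.210/-0.378 → slack +1.233/-1.656; half-tol=0.294, Σhalf²=0.473093
  +G: nom +45.900 → Σnom=19.730; wc +0.280/-0.480 → slack +1.513/-2.136; half-tol=0.380, Σhalf²=0.617493
Nominal = 19.730. Worst-case = [19.730 - 2.136, 19.730 + 1.513] = [17.594, 21.243]. RSS = √0.617493 = 0.786.

nominal=19.730 wc=[17.594,21.243] rss=0.786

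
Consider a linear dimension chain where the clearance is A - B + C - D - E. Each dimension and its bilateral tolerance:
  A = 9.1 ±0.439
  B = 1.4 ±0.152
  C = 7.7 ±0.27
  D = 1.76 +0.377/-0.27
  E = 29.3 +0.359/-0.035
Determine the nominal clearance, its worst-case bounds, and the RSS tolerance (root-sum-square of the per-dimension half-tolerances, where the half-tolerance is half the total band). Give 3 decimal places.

Stack each dimension's contribution:
  +A: nom +9.100 → Σnom=9.100; wc +0.439/-0.439 → slack +0.439/-0.439; half-tol=0.439, Σhalf²=0.192721
  -B: nom -1.400 → Σnom=7.700; wc +0.152/-0.152 → slack +0.591/-0.591; half-tol=0.152, Σhalf²=0.215825
  +C: nom +7.700 → Σnom=15.400; wc +0.270/-0.270 → slack +0.861/-0.861; half-tol=0.270, Σhalf²=0.288725
  -D: nom -1.760 → Σnom=13.640; wc +0.270/-0.377 → slack +1.131/-1.238; half-tol=0.324, Σhalf²=0.393377
  -E: nom -29.300 → Σnom=-15.660; wc +0.035/-0.359 → slack +1.166/-1.597; half-tol=0.197, Σhalf²=0.432186
Nominal = -15.660. Worst-case = [-15.660 - 1.597, -15.660 + 1.166] = [-17.257, -14.494]. RSS = √0.432186 = 0.657.

nominal=-15.660 wc=[-17.257,-14.494] rss=0.657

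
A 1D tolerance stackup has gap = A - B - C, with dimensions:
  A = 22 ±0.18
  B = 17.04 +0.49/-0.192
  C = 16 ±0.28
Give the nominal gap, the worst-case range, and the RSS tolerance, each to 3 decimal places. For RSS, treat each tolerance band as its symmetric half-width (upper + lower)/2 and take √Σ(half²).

Stack each dimension's contribution:
  +A: nom +22.000 → Σnom=22.000; wc +0.180/-0.180 → slack +0.180/-0.180; half-tol=0.180, Σhalf²=0.032400
  -B: nom -17.040 → Σnom=4.960; wc +0.192/-0.490 → slack +0.372/-0.670; half-tol=0.341, Σhalf²=0.148681
  -C: nom -16.000 → Σnom=-11.040; wc +0.280/-0.280 → slack +0.652/-0.950; half-tol=0.280, Σhalf²=0.227081
Nominal = -11.040. Worst-case = [-11.040 - 0.950, -11.040 + 0.652] = [-11.990, -10.388]. RSS = √0.227081 = 0.477.

nominal=-11.040 wc=[-11.990,-10.388] rss=0.477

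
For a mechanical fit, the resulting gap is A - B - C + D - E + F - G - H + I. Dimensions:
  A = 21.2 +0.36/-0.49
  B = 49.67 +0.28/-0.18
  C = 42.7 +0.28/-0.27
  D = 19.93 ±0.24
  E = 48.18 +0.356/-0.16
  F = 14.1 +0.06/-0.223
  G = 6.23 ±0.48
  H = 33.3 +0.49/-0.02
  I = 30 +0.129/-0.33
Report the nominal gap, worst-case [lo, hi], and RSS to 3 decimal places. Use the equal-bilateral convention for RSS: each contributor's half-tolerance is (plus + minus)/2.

nominal=-94.850 wc=[-98.019,-92.951] rss=0.895

Stack each dimension's contribution:
  +A: nom +21.200 → Σnom=21.200; wc +0.360/-0.490 → slack +0.360/-0.490; half-tol=0.425, Σhalf²=0.180625
  -B: nom -49.670 → Σnom=-28.470; wc +0.180/-0.280 → slack +0.540/-0.770; half-tol=0.230, Σhalf²=0.233525
  -C: nom -42.700 → Σnom=-71.170; wc +0.270/-0.280 → slack +0.810/-1.050; half-tol=0.275, Σhalf²=0.309150
  +D: nom +19.930 → Σnom=-51.240; wc +0.240/-0.240 → slack +1.050/-1.290; half-tol=0.240, Σhalf²=0.366750
  -E: nom -48.180 → Σnom=-99.420; wc +0.160/-0.356 → slack +1.210/-1.646; half-tol=0.258, Σhalf²=0.433314
  +F: nom +14.100 → Σnom=-85.320; wc +0.060/-0.223 → slack +1.270/-1.869; half-tol=0.142, Σhalf²=0.453336
  -G: nom -6.230 → Σnom=-91.550; wc +0.480/-0.480 → slack +1.750/-2.349; half-tol=0.480, Σhalf²=0.683736
  -H: nom -33.300 → Σnom=-124.850; wc +0.020/-0.490 → slack +1.770/-2.839; half-tol=0.255, Σhalf²=0.748761
  +I: nom +30.000 → Σnom=-94.850; wc +0.129/-0.330 → slack +1.899/-3.169; half-tol=0.230, Σhalf²=0.801431
Nominal = -94.850. Worst-case = [-94.850 - 3.169, -94.850 + 1.899] = [-98.019, -92.951]. RSS = √0.801431 = 0.895.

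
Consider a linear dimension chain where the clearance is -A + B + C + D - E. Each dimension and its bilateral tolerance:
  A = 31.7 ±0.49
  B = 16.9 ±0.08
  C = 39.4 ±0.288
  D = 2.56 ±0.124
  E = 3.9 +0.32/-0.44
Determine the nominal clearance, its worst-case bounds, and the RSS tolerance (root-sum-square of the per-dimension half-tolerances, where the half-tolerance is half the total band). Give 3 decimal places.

Stack each dimension's contribution:
  -A: nom -31.700 → Σnom=-31.700; wc +0.490/-0.490 → slack +0.490/-0.490; half-tol=0.490, Σhalf²=0.240100
  +B: nom +16.900 → Σnom=-14.800; wc +0.080/-0.080 → slack +0.570/-0.570; half-tol=0.080, Σhalf²=0.246500
  +C: nom +39.400 → Σnom=24.600; wc +0.288/-0.288 → slack +0.858/-0.858; half-tol=0.288, Σhalf²=0.329444
  +D: nom +2.560 → Σnom=27.160; wc +0.124/-0.124 → slack +0.982/-0.982; half-tol=0.124, Σhalf²=0.344820
  -E: nom -3.900 → Σnom=23.260; wc +0.440/-0.320 → slack +1.422/-1.302; half-tol=0.380, Σhalf²=0.489220
Nominal = 23.260. Worst-case = [23.260 - 1.302, 23.260 + 1.422] = [21.958, 24.682]. RSS = √0.489220 = 0.699.

nominal=23.260 wc=[21.958,24.682] rss=0.699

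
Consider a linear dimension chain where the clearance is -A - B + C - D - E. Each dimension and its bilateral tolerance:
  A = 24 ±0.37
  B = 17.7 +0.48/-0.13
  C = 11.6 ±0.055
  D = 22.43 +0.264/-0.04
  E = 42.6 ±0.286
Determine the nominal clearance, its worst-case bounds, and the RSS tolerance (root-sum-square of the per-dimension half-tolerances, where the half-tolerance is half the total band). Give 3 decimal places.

Stack each dimension's contribution:
  -A: nom -24.000 → Σnom=-24.000; wc +0.370/-0.370 → slack +0.370/-0.370; half-tol=0.370, Σhalf²=0.136900
  -B: nom -17.700 → Σnom=-41.700; wc +0.130/-0.480 → slack +0.500/-0.850; half-tol=0.305, Σhalf²=0.229925
  +C: nom +11.600 → Σnom=-30.100; wc +0.055/-0.055 → slack +0.555/-0.905; half-tol=0.055, Σhalf²=0.232950
  -D: nom -22.430 → Σnom=-52.530; wc +0.040/-0.264 → slack +0.595/-1.169; half-tol=0.152, Σhalf²=0.256054
  -E: nom -42.600 → Σnom=-95.130; wc +0.286/-0.286 → slack +0.881/-1.455; half-tol=0.286, Σhalf²=0.337850
Nominal = -95.130. Worst-case = [-95.130 - 1.455, -95.130 + 0.881] = [-96.585, -94.249]. RSS = √0.337850 = 0.581.

nominal=-95.130 wc=[-96.585,-94.249] rss=0.581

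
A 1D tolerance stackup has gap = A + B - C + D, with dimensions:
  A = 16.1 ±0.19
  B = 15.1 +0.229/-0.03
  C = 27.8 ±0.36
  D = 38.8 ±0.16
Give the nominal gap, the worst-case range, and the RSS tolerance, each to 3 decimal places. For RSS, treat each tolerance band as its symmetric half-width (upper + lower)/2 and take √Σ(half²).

nominal=42.200 wc=[41.460,43.139] rss=0.456

Stack each dimension's contribution:
  +A: nom +16.100 → Σnom=16.100; wc +0.190/-0.190 → slack +0.190/-0.190; half-tol=0.190, Σhalf²=0.036100
  +B: nom +15.100 → Σnom=31.200; wc +0.229/-0.030 → slack +0.419/-0.220; half-tol=0.130, Σhalf²=0.052870
  -C: nom -27.800 → Σnom=3.400; wc +0.360/-0.360 → slack +0.779/-0.580; half-tol=0.360, Σhalf²=0.182470
  +D: nom +38.800 → Σnom=42.200; wc +0.160/-0.160 → slack +0.939/-0.740; half-tol=0.160, Σhalf²=0.208070
Nominal = 42.200. Worst-case = [42.200 - 0.740, 42.200 + 0.939] = [41.460, 43.139]. RSS = √0.208070 = 0.456.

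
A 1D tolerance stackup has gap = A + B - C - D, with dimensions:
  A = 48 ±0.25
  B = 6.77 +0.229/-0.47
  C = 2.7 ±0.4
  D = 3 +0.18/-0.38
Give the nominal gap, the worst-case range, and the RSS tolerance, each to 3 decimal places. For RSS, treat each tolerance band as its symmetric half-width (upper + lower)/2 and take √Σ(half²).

Stack each dimension's contribution:
  +A: nom +48.000 → Σnom=48.000; wc +0.250/-0.250 → slack +0.250/-0.250; half-tol=0.250, Σhalf²=0.062500
  +B: nom +6.770 → Σnom=54.770; wc +0.229/-0.470 → slack +0.479/-0.720; half-tol=0.349, Σhalf²=0.184650
  -C: nom -2.700 → Σnom=52.070; wc +0.400/-0.400 → slack +0.879/-1.120; half-tol=0.400, Σhalf²=0.344650
  -D: nom -3.000 → Σnom=49.070; wc +0.380/-0.180 → slack +1.259/-1.300; half-tol=0.280, Σhalf²=0.423050
Nominal = 49.070. Worst-case = [49.070 - 1.300, 49.070 + 1.259] = [47.770, 50.329]. RSS = √0.423050 = 0.650.

nominal=49.070 wc=[47.770,50.329] rss=0.650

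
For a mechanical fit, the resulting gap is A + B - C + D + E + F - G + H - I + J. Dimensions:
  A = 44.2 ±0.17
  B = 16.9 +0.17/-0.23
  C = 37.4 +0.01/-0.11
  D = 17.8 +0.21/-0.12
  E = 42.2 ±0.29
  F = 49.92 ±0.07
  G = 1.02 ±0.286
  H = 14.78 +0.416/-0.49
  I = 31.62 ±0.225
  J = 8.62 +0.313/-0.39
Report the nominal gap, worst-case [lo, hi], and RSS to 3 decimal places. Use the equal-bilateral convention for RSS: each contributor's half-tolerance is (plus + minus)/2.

nominal=124.380 wc=[122.099,126.640] rss=0.806

Stack each dimension's contribution:
  +A: nom +44.200 → Σnom=44.200; wc +0.170/-0.170 → slack +0.170/-0.170; half-tol=0.170, Σhalf²=0.028900
  +B: nom +16.900 → Σnom=61.100; wc +0.170/-0.230 → slack +0.340/-0.400; half-tol=0.200, Σhalf²=0.068900
  -C: nom -37.400 → Σnom=23.700; wc +0.110/-0.010 → slack +0.450/-0.410; half-tol=0.060, Σhalf²=0.072500
  +D: nom +17.800 → Σnom=41.500; wc +0.210/-0.120 → slack +0.660/-0.530; half-tol=0.165, Σhalf²=0.099725
  +E: nom +42.200 → Σnom=83.700; wc +0.290/-0.290 → slack +0.950/-0.820; half-tol=0.290, Σhalf²=0.183825
  +F: nom +49.920 → Σnom=133.620; wc +0.070/-0.070 → slack +1.020/-0.890; half-tol=0.070, Σhalf²=0.188725
  -G: nom -1.020 → Σnom=132.600; wc +0.286/-0.286 → slack +1.306/-1.176; half-tol=0.286, Σhalf²=0.270521
  +H: nom +14.780 → Σnom=147.380; wc +0.416/-0.490 → slack +1.722/-1.666; half-tol=0.453, Σhalf²=0.475730
  -I: nom -31.620 → Σnom=115.760; wc +0.225/-0.225 → slack +1.947/-1.891; half-tol=0.225, Σhalf²=0.526355
  +J: nom +8.620 → Σnom=124.380; wc +0.313/-0.390 → slack +2.260/-2.281; half-tol=0.352, Σhalf²=0.649907
Nominal = 124.380. Worst-case = [124.380 - 2.281, 124.380 + 2.260] = [122.099, 126.640]. RSS = √0.649907 = 0.806.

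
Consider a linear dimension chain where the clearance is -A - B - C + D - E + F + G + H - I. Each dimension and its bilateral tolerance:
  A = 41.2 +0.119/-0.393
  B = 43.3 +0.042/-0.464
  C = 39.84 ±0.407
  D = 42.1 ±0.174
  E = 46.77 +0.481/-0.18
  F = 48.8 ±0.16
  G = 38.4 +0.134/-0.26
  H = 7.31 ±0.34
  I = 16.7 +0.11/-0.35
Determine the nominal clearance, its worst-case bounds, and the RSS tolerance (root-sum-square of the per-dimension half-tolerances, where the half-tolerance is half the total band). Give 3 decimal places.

nominal=-51.200 wc=[-53.293,-48.598] rss=0.817

Stack each dimension's contribution:
  -A: nom -41.200 → Σnom=-41.200; wc +0.393/-0.119 → slack +0.393/-0.119; half-tol=0.256, Σhalf²=0.065536
  -B: nom -43.300 → Σnom=-84.500; wc +0.464/-0.042 → slack +0.857/-0.161; half-tol=0.253, Σhalf²=0.129545
  -C: nom -39.840 → Σnom=-124.340; wc +0.407/-0.407 → slack +1.264/-0.568; half-tol=0.407, Σhalf²=0.295194
  +D: nom +42.100 → Σnom=-82.240; wc +0.174/-0.174 → slack +1.438/-0.742; half-tol=0.174, Σhalf²=0.325470
  -E: nom -46.770 → Σnom=-129.010; wc +0.180/-0.481 → slack +1.618/-1.223; half-tol=0.331, Σhalf²=0.434700
  +F: nom +48.800 → Σnom=-80.210; wc +0.160/-0.160 → slack +1.778/-1.383; half-tol=0.160, Σhalf²=0.460300
  +G: nom +38.400 → Σnom=-41.810; wc +0.134/-0.260 → slack +1.912/-1.643; half-tol=0.197, Σhalf²=0.499109
  +H: nom +7.310 → Σnom=-34.500; wc +0.340/-0.340 → slack +2.252/-1.983; half-tol=0.340, Σhalf²=0.614709
  -I: nom -16.700 → Σnom=-51.200; wc +0.350/-0.110 → slack +2.602/-2.093; half-tol=0.230, Σhalf²=0.667609
Nominal = -51.200. Worst-case = [-51.200 - 2.093, -51.200 + 2.602] = [-53.293, -48.598]. RSS = √0.667609 = 0.817.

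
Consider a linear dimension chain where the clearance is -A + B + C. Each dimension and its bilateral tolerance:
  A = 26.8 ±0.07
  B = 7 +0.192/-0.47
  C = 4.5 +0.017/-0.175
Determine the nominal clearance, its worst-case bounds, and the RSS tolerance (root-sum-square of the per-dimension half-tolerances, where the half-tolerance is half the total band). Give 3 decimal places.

nominal=-15.300 wc=[-16.015,-15.021] rss=0.352

Stack each dimension's contribution:
  -A: nom -26.800 → Σnom=-26.800; wc +0.070/-0.070 → slack +0.070/-0.070; half-tol=0.070, Σhalf²=0.004900
  +B: nom +7.000 → Σnom=-19.800; wc +0.192/-0.470 → slack +0.262/-0.540; half-tol=0.331, Σhalf²=0.114461
  +C: nom +4.500 → Σnom=-15.300; wc +0.017/-0.175 → slack +0.279/-0.715; half-tol=0.096, Σhalf²=0.123677
Nominal = -15.300. Worst-case = [-15.300 - 0.715, -15.300 + 0.279] = [-16.015, -15.021]. RSS = √0.123677 = 0.352.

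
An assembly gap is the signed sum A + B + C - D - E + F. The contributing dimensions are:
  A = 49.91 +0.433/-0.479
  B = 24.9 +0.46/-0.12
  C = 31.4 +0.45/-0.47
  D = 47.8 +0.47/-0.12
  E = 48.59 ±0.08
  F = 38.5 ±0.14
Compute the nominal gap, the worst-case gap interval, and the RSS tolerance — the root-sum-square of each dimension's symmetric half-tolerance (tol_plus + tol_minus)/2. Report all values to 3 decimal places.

Stack each dimension's contribution:
  +A: nom +49.910 → Σnom=49.910; wc +0.433/-0.479 → slack +0.433/-0.479; half-tol=0.456, Σhalf²=0.207936
  +B: nom +24.900 → Σnom=74.810; wc +0.460/-0.120 → slack +0.893/-0.599; half-tol=0.290, Σhalf²=0.292036
  +C: nom +31.400 → Σnom=106.210; wc +0.450/-0.470 → slack +1.343/-1.069; half-tol=0.460, Σhalf²=0.503636
  -D: nom -47.800 → Σnom=58.410; wc +0.120/-0.470 → slack +1.463/-1.539; half-tol=0.295, Σhalf²=0.590661
  -E: nom -48.590 → Σnom=9.820; wc +0.080/-0.080 → slack +1.543/-1.619; half-tol=0.080, Σhalf²=0.597061
  +F: nom +38.500 → Σnom=48.320; wc +0.140/-0.140 → slack +1.683/-1.759; half-tol=0.140, Σhalf²=0.616661
Nominal = 48.320. Worst-case = [48.320 - 1.759, 48.320 + 1.683] = [46.561, 50.003]. RSS = √0.616661 = 0.785.

nominal=48.320 wc=[46.561,50.003] rss=0.785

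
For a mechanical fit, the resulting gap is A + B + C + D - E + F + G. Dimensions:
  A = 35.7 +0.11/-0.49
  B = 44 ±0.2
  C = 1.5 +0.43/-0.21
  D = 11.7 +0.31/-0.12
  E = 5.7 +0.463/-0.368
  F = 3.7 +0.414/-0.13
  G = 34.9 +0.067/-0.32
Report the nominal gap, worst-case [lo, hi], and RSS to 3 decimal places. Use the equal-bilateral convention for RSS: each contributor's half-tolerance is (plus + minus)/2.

Stack each dimension's contribution:
  +A: nom +35.700 → Σnom=35.700; wc +0.110/-0.490 → slack +0.110/-0.490; half-tol=0.300, Σhalf²=0.090000
  +B: nom +44.000 → Σnom=79.700; wc +0.200/-0.200 → slack +0.310/-0.690; half-tol=0.200, Σhalf²=0.130000
  +C: nom +1.500 → Σnom=81.200; wc +0.430/-0.210 → slack +0.740/-0.900; half-tol=0.320, Σhalf²=0.232400
  +D: nom +11.700 → Σnom=92.900; wc +0.310/-0.120 → slack +1.050/-1.020; half-tol=0.215, Σhalf²=0.278625
  -E: nom -5.700 → Σnom=87.200; wc +0.368/-0.463 → slack +1.418/-1.483; half-tol=0.415, Σhalf²=0.451265
  +F: nom +3.700 → Σnom=90.900; wc +0.414/-0.130 → slack +1.832/-1.613; half-tol=0.272, Σhalf²=0.525249
  +G: nom +34.900 → Σnom=125.800; wc +0.067/-0.320 → slack +1.899/-1.933; half-tol=0.194, Σhalf²=0.562692
Nominal = 125.800. Worst-case = [125.800 - 1.933, 125.800 + 1.899] = [123.867, 127.699]. RSS = √0.562692 = 0.750.

nominal=125.800 wc=[123.867,127.699] rss=0.750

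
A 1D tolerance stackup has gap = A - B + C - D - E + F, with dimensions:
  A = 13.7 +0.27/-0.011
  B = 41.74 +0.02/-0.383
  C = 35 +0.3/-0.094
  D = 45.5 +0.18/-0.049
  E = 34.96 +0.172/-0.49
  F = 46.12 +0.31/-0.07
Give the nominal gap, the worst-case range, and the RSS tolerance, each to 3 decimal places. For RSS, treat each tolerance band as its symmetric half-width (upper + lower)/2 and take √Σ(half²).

nominal=-27.380 wc=[-27.927,-25.578] rss=0.508

Stack each dimension's contribution:
  +A: nom +13.700 → Σnom=13.700; wc +0.270/-0.011 → slack +0.270/-0.011; half-tol=0.141, Σhalf²=0.019740
  -B: nom -41.740 → Σnom=-28.040; wc +0.383/-0.020 → slack +0.653/-0.031; half-tol=0.202, Σhalf²=0.060343
  +C: nom +35.000 → Σnom=6.960; wc +0.300/-0.094 → slack +0.953/-0.125; half-tol=0.197, Σhalf²=0.099152
  -D: nom -45.500 → Σnom=-38.540; wc +0.049/-0.180 → slack +1.002/-0.305; half-tol=0.114, Σhalf²=0.112262
  -E: nom -34.960 → Σnom=-73.500; wc +0.490/-0.172 → slack +1.492/-0.477; half-tol=0.331, Σhalf²=0.221823
  +F: nom +46.120 → Σnom=-27.380; wc +0.310/-0.070 → slack +1.802/-0.547; half-tol=0.190, Σhalf²=0.257923
Nominal = -27.380. Worst-case = [-27.380 - 0.547, -27.380 + 1.802] = [-27.927, -25.578]. RSS = √0.257923 = 0.508.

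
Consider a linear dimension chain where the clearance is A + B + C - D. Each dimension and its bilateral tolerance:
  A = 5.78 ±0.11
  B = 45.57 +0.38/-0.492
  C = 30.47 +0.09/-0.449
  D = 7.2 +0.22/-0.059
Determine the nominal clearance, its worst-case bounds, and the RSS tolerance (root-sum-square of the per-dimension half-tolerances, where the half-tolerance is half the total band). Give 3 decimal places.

Stack each dimension's contribution:
  +A: nom +5.780 → Σnom=5.780; wc +0.110/-0.110 → slack +0.110/-0.110; half-tol=0.110, Σhalf²=0.012100
  +B: nom +45.570 → Σnom=51.350; wc +0.380/-0.492 → slack +0.490/-0.602; half-tol=0.436, Σhalf²=0.202196
  +C: nom +30.470 → Σnom=81.820; wc +0.090/-0.449 → slack +0.580/-1.051; half-tol=0.270, Σhalf²=0.274826
  -D: nom -7.200 → Σnom=74.620; wc +0.059/-0.220 → slack +0.639/-1.271; half-tol=0.140, Σhalf²=0.294287
Nominal = 74.620. Worst-case = [74.620 - 1.271, 74.620 + 0.639] = [73.349, 75.259]. RSS = √0.294287 = 0.542.

nominal=74.620 wc=[73.349,75.259] rss=0.542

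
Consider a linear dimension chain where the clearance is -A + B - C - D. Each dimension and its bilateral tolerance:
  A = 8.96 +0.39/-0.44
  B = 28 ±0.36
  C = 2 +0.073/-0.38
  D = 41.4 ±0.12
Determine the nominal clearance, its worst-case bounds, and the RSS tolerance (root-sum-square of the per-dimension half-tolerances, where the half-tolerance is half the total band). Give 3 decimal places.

nominal=-24.360 wc=[-25.303,-23.060] rss=0.606

Stack each dimension's contribution:
  -A: nom -8.960 → Σnom=-8.960; wc +0.440/-0.390 → slack +0.440/-0.390; half-tol=0.415, Σhalf²=0.172225
  +B: nom +28.000 → Σnom=19.040; wc +0.360/-0.360 → slack +0.800/-0.750; half-tol=0.360, Σhalf²=0.301825
  -C: nom -2.000 → Σnom=17.040; wc +0.380/-0.073 → slack +1.180/-0.823; half-tol=0.227, Σhalf²=0.353127
  -D: nom -41.400 → Σnom=-24.360; wc +0.120/-0.120 → slack +1.300/-0.943; half-tol=0.120, Σhalf²=0.367527
Nominal = -24.360. Worst-case = [-24.360 - 0.943, -24.360 + 1.300] = [-25.303, -23.060]. RSS = √0.367527 = 0.606.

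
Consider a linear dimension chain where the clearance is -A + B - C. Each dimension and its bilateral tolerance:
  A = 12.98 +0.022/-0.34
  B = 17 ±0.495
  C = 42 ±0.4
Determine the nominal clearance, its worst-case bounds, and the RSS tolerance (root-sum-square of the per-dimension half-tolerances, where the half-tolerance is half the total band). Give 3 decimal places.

Stack each dimension's contribution:
  -A: nom -12.980 → Σnom=-12.980; wc +0.340/-0.022 → slack +0.340/-0.022; half-tol=0.181, Σhalf²=0.032761
  +B: nom +17.000 → Σnom=4.020; wc +0.495/-0.495 → slack +0.835/-0.517; half-tol=0.495, Σhalf²=0.277786
  -C: nom -42.000 → Σnom=-37.980; wc +0.400/-0.400 → slack +1.235/-0.917; half-tol=0.400, Σhalf²=0.437786
Nominal = -37.980. Worst-case = [-37.980 - 0.917, -37.980 + 1.235] = [-38.897, -36.745]. RSS = √0.437786 = 0.662.

nominal=-37.980 wc=[-38.897,-36.745] rss=0.662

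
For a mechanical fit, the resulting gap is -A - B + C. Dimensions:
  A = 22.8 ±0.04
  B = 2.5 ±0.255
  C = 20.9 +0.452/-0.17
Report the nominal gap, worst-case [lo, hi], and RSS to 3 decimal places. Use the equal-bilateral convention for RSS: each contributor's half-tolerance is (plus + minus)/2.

Stack each dimension's contribution:
  -A: nom -22.800 → Σnom=-22.800; wc +0.040/-0.040 → slack +0.040/-0.040; half-tol=0.040, Σhalf²=0.001600
  -B: nom -2.500 → Σnom=-25.300; wc +0.255/-0.255 → slack +0.295/-0.295; half-tol=0.255, Σhalf²=0.066625
  +C: nom +20.900 → Σnom=-4.400; wc +0.452/-0.170 → slack +0.747/-0.465; half-tol=0.311, Σhalf²=0.163346
Nominal = -4.400. Worst-case = [-4.400 - 0.465, -4.400 + 0.747] = [-4.865, -3.653]. RSS = √0.163346 = 0.404.

nominal=-4.400 wc=[-4.865,-3.653] rss=0.404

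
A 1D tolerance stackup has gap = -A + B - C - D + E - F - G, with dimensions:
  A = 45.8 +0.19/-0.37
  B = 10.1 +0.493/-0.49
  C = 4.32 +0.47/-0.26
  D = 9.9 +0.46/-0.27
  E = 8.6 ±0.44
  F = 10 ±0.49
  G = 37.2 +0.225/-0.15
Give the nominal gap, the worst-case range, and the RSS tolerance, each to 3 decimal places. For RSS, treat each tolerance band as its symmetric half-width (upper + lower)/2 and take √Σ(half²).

Stack each dimension's contribution:
  -A: nom -45.800 → Σnom=-45.800; wc +0.370/-0.190 → slack +0.370/-0.190; half-tol=0.280, Σhalf²=0.078400
  +B: nom +10.100 → Σnom=-35.700; wc +0.493/-0.490 → slack +0.863/-0.680; half-tol=0.491, Σhalf²=0.319972
  -C: nom -4.320 → Σnom=-40.020; wc +0.260/-0.470 → slack +1.123/-1.150; half-tol=0.365, Σhalf²=0.453197
  -D: nom -9.900 → Σnom=-49.920; wc +0.270/-0.460 → slack +1.393/-1.610; half-tol=0.365, Σhalf²=0.586422
  +E: nom +8.600 → Σnom=-41.320; wc +0.440/-0.440 → slack +1.833/-2.050; half-tol=0.440, Σhalf²=0.780022
  -F: nom -10.000 → Σnom=-51.320; wc +0.490/-0.490 → slack +2.323/-2.540; half-tol=0.490, Σhalf²=1.020122
  -G: nom -37.200 → Σnom=-88.520; wc +0.150/-0.225 → slack +2.473/-2.765; half-tol=0.188, Σhalf²=1.055279
Nominal = -88.520. Worst-case = [-88.520 - 2.765, -88.520 + 2.473] = [-91.285, -86.047]. RSS = √1.055279 = 1.027.

nominal=-88.520 wc=[-91.285,-86.047] rss=1.027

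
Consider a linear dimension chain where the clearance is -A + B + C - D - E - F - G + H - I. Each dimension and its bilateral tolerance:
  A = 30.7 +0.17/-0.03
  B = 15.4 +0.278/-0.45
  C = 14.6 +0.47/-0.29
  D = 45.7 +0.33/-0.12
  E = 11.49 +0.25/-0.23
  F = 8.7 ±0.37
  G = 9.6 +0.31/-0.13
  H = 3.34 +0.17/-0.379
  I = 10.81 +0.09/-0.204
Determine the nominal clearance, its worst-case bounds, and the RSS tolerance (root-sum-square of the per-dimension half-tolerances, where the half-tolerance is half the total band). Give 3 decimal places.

nominal=-83.660 wc=[-86.299,-81.658] rss=0.823

Stack each dimension's contribution:
  -A: nom -30.700 → Σnom=-30.700; wc +0.030/-0.170 → slack +0.030/-0.170; half-tol=0.100, Σhalf²=0.010000
  +B: nom +15.400 → Σnom=-15.300; wc +0.278/-0.450 → slack +0.308/-0.620; half-tol=0.364, Σhalf²=0.142496
  +C: nom +14.600 → Σnom=-0.700; wc +0.470/-0.290 → slack +0.778/-0.910; half-tol=0.380, Σhalf²=0.286896
  -D: nom -45.700 → Σnom=-46.400; wc +0.120/-0.330 → slack +0.898/-1.240; half-tol=0.225, Σhalf²=0.337521
  -E: nom -11.490 → Σnom=-57.890; wc +0.230/-0.250 → slack +1.128/-1.490; half-tol=0.240, Σhalf²=0.395121
  -F: nom -8.700 → Σnom=-66.590; wc +0.370/-0.370 → slack +1.498/-1.860; half-tol=0.370, Σhalf²=0.532021
  -G: nom -9.600 → Σnom=-76.190; wc +0.130/-0.310 → slack +1.628/-2.170; half-tol=0.220, Σhalf²=0.580421
  +H: nom +3.340 → Σnom=-72.850; wc +0.170/-0.379 → slack +1.798/-2.549; half-tol=0.275, Σhalf²=0.655771
  -I: nom -10.810 → Σnom=-83.660; wc +0.204/-0.090 → slack +2.002/-2.639; half-tol=0.147, Σhalf²=0.677380
Nominal = -83.660. Worst-case = [-83.660 - 2.639, -83.660 + 2.002] = [-86.299, -81.658]. RSS = √0.677380 = 0.823.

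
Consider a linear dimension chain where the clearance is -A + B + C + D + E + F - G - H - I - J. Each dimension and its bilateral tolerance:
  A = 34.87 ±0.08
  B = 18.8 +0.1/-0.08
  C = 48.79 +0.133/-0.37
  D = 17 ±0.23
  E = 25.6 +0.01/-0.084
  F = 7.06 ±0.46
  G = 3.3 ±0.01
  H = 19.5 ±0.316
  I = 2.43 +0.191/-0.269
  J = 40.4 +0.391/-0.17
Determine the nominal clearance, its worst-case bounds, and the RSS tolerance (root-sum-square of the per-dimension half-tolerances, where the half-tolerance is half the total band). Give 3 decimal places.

nominal=16.750 wc=[14.538,18.528] rss=0.759

Stack each dimension's contribution:
  -A: nom -34.870 → Σnom=-34.870; wc +0.080/-0.080 → slack +0.080/-0.080; half-tol=0.080, Σhalf²=0.006400
  +B: nom +18.800 → Σnom=-16.070; wc +0.100/-0.080 → slack +0.180/-0.160; half-tol=0.090, Σhalf²=0.014500
  +C: nom +48.790 → Σnom=32.720; wc +0.133/-0.370 → slack +0.313/-0.530; half-tol=0.252, Σhalf²=0.077752
  +D: nom +17.000 → Σnom=49.720; wc +0.230/-0.230 → slack +0.543/-0.760; half-tol=0.230, Σhalf²=0.130652
  +E: nom +25.600 → Σnom=75.320; wc +0.010/-0.084 → slack +0.553/-0.844; half-tol=0.047, Σhalf²=0.132861
  +F: nom +7.060 → Σnom=82.380; wc +0.460/-0.460 → slack +1.013/-1.304; half-tol=0.460, Σhalf²=0.344461
  -G: nom -3.300 → Σnom=79.080; wc +0.010/-0.010 → slack +1.023/-1.314; half-tol=0.010, Σhalf²=0.344561
  -H: nom -19.500 → Σnom=59.580; wc +0.316/-0.316 → slack +1.339/-1.630; half-tol=0.316, Σhalf²=0.444417
  -I: nom -2.430 → Σnom=57.150; wc +0.269/-0.191 → slack +1.608/-1.821; half-tol=0.230, Σhalf²=0.497317
  -J: nom -40.400 → Σnom=16.750; wc +0.170/-0.391 → slack +1.778/-2.212; half-tol=0.281, Σhalf²=0.575998
Nominal = 16.750. Worst-case = [16.750 - 2.212, 16.750 + 1.778] = [14.538, 18.528]. RSS = √0.575998 = 0.759.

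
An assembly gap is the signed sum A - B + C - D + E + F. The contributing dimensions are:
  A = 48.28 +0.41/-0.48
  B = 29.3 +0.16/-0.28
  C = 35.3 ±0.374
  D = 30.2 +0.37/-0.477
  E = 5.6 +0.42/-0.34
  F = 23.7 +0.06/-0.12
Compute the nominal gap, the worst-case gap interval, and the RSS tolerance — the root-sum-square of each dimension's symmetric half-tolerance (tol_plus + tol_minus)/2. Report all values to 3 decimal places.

nominal=53.380 wc=[51.536,55.401] rss=0.847

Stack each dimension's contribution:
  +A: nom +48.280 → Σnom=48.280; wc +0.410/-0.480 → slack +0.410/-0.480; half-tol=0.445, Σhalf²=0.198025
  -B: nom -29.300 → Σnom=18.980; wc +0.280/-0.160 → slack +0.690/-0.640; half-tol=0.220, Σhalf²=0.246425
  +C: nom +35.300 → Σnom=54.280; wc +0.374/-0.374 → slack +1.064/-1.014; half-tol=0.374, Σhalf²=0.386301
  -D: nom -30.200 → Σnom=24.080; wc +0.477/-0.370 → slack +1.541/-1.384; half-tol=0.423, Σhalf²=0.565653
  +E: nom +5.600 → Σnom=29.680; wc +0.420/-0.340 → slack +1.961/-1.724; half-tol=0.380, Σhalf²=0.710053
  +F: nom +23.700 → Σnom=53.380; wc +0.060/-0.120 → slack +2.021/-1.844; half-tol=0.090, Σhalf²=0.718153
Nominal = 53.380. Worst-case = [53.380 - 1.844, 53.380 + 2.021] = [51.536, 55.401]. RSS = √0.718153 = 0.847.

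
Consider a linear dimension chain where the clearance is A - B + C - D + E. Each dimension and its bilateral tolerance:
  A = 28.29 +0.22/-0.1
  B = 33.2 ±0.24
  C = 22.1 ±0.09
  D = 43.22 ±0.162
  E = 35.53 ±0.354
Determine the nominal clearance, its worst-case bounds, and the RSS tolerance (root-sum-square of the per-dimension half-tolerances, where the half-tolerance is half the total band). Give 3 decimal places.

nominal=9.500 wc=[8.554,10.566] rss=0.493

Stack each dimension's contribution:
  +A: nom +28.290 → Σnom=28.290; wc +0.220/-0.100 → slack +0.220/-0.100; half-tol=0.160, Σhalf²=0.025600
  -B: nom -33.200 → Σnom=-4.910; wc +0.240/-0.240 → slack +0.460/-0.340; half-tol=0.240, Σhalf²=0.083200
  +C: nom +22.100 → Σnom=17.190; wc +0.090/-0.090 → slack +0.550/-0.430; half-tol=0.090, Σhalf²=0.091300
  -D: nom -43.220 → Σnom=-26.030; wc +0.162/-0.162 → slack +0.712/-0.592; half-tol=0.162, Σhalf²=0.117544
  +E: nom +35.530 → Σnom=9.500; wc +0.354/-0.354 → slack +1.066/-0.946; half-tol=0.354, Σhalf²=0.242860
Nominal = 9.500. Worst-case = [9.500 - 0.946, 9.500 + 1.066] = [8.554, 10.566]. RSS = √0.242860 = 0.493.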